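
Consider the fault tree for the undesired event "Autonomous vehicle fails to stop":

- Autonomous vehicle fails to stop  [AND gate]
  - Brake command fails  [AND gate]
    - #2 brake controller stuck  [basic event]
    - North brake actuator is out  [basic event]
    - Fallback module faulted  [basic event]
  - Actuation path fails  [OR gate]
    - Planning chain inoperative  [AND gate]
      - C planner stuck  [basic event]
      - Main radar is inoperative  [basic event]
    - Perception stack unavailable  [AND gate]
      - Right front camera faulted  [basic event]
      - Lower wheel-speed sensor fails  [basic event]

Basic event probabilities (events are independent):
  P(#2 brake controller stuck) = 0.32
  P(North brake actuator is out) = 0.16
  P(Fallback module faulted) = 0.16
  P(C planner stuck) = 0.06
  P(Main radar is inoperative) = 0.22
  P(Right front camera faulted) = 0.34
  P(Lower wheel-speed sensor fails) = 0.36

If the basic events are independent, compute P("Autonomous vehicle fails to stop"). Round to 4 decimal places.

0.0011

P(Brake command fails) [AND] = 0.32 × 0.16 × 0.16 = 0.008192
P(Planning chain inoperative) [AND] = 0.06 × 0.22 = 0.013200
P(Perception stack unavailable) [AND] = 0.34 × 0.36 = 0.122400
P(Actuation path fails) [OR] = 1 − (1−0.013200) × (1−0.122400) = 0.133984
P(Autonomous vehicle fails to stop) [AND] = 0.008192 × 0.133984 = 0.001098
Rounded to 4 decimal places: P(Autonomous vehicle fails to stop) ≈ 0.0011.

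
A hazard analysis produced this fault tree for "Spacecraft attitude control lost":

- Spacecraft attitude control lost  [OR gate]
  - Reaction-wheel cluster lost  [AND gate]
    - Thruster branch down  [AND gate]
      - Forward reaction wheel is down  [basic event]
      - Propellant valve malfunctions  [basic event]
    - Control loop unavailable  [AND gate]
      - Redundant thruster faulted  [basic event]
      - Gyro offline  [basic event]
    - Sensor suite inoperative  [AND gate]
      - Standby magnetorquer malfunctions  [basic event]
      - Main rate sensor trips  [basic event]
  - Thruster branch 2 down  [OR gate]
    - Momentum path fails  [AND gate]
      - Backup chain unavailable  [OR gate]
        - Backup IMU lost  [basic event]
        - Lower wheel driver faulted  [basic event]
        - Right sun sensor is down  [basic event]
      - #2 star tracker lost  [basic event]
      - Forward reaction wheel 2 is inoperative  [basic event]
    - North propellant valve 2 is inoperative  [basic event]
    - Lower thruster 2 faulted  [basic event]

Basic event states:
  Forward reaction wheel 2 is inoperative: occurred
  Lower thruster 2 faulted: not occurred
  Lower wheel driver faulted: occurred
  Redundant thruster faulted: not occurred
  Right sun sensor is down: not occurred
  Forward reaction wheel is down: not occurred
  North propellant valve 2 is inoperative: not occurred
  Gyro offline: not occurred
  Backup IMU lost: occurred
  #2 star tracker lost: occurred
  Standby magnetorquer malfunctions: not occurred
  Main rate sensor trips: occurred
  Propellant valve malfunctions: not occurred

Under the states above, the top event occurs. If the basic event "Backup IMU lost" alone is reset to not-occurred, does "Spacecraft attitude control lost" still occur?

Yes

Counterfactual: set "Backup IMU lost" to not occurred.
Thruster branch down [AND]: Forward reaction wheel is down=not, Propellant valve malfunctions=not → not all inputs occur → does not occur.
Control loop unavailable [AND]: Redundant thruster faulted=not, Gyro offline=not → not all inputs occur → does not occur.
Sensor suite inoperative [AND]: Standby magnetorquer malfunctions=not, Main rate sensor trips=occurs → not all inputs occur → does not occur.
Reaction-wheel cluster lost [AND]: Thruster branch down=not, Control loop unavailable=not, Sensor suite inoperative=not → not all inputs occur → does not occur.
Backup chain unavailable [OR]: Backup IMU lost=not, Lower wheel driver faulted=occurs, Right sun sensor is down=not → at least one input occurs → occurs.
Momentum path fails [AND]: Backup chain unavailable=occurs, #2 star tracker lost=occurs, Forward reaction wheel 2 is inoperative=occurs → all inputs occur → occurs.
Thruster branch 2 down [OR]: Momentum path fails=occurs, North propellant valve 2 is inoperative=not, Lower thruster 2 faulted=not → at least one input occurs → occurs.
Spacecraft attitude control lost [OR]: Reaction-wheel cluster lost=not, Thruster branch 2 down=occurs → at least one input occurs → occurs.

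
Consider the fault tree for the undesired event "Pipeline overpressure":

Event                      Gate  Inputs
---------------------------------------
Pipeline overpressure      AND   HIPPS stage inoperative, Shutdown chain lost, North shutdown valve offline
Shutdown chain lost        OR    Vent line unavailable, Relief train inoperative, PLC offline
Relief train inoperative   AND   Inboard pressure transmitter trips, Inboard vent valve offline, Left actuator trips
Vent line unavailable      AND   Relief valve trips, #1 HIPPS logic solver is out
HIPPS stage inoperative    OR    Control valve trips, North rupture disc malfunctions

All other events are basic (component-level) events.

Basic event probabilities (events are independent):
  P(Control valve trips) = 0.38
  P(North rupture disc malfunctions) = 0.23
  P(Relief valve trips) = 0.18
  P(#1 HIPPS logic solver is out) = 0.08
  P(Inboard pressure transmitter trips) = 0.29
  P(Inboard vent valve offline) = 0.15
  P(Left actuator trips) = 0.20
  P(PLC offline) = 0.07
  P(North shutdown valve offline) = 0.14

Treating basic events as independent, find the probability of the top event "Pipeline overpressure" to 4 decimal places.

P(HIPPS stage inoperative) [OR] = 1 − (1−0.38) × (1−0.23) = 0.522600
P(Vent line unavailable) [AND] = 0.18 × 0.08 = 0.014400
P(Relief train inoperative) [AND] = 0.29 × 0.15 × 0.20 = 0.008700
P(Shutdown chain lost) [OR] = 1 − (1−0.014400) × (1−0.008700) × (1−0.07) = 0.091366
P(Pipeline overpressure) [AND] = 0.522600 × 0.091366 × 0.14 = 0.006685
Rounded to 4 decimal places: P(Pipeline overpressure) ≈ 0.0067.

0.0067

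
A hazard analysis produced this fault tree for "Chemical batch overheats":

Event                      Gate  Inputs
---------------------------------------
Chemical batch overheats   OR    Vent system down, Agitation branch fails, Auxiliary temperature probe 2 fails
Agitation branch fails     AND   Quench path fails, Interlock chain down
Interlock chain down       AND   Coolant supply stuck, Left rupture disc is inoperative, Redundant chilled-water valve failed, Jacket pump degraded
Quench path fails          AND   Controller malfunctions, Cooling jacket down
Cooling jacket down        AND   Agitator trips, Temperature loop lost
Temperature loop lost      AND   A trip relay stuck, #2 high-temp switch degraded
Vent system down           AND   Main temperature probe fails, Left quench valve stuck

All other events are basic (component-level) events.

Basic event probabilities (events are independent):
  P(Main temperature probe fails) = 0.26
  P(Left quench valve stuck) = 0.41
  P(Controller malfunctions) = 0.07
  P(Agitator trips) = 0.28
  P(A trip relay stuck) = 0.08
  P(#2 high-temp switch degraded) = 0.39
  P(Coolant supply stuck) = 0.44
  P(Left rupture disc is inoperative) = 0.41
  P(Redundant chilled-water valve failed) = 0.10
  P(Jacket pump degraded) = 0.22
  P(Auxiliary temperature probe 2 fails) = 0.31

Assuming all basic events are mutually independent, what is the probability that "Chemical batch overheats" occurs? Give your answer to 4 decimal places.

P(Vent system down) [AND] = 0.26 × 0.41 = 0.106600
P(Temperature loop lost) [AND] = 0.08 × 0.39 = 0.031200
P(Cooling jacket down) [AND] = 0.28 × 0.031200 = 0.008736
P(Quench path fails) [AND] = 0.07 × 0.008736 = 0.000612
P(Interlock chain down) [AND] = 0.44 × 0.41 × 0.10 × 0.22 = 0.003969
P(Agitation branch fails) [AND] = 0.000612 × 0.003969 = 0.000002
P(Chemical batch overheats) [OR] = 1 − (1−0.106600) × (1−0.000002) × (1−0.31) = 0.383555
Rounded to 4 decimal places: P(Chemical batch overheats) ≈ 0.3836.

0.3836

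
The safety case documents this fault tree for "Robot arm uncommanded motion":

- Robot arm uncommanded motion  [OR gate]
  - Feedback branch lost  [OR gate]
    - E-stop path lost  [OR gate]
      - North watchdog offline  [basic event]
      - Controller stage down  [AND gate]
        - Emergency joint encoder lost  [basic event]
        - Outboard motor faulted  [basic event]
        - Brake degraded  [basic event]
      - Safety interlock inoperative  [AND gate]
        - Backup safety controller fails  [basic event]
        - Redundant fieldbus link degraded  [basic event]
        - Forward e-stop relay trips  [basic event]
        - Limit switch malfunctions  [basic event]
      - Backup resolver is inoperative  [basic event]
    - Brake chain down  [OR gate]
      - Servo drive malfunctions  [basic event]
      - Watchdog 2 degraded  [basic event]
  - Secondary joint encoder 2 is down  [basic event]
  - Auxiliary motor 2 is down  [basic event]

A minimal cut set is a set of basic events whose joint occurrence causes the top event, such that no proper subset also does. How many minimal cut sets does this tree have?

8

Controller stage down [AND]: one cut set from each child combined → 1 × 1 × 1 = 1 cut set(s).
Safety interlock inoperative [AND]: one cut set from each child combined → 1 × 1 × 1 × 1 = 1 cut set(s).
E-stop path lost [OR]: union of children's cut sets → 4 cut set(s).
Brake chain down [OR]: union of children's cut sets → 2 cut set(s).
Feedback branch lost [OR]: union of children's cut sets → 6 cut set(s).
Robot arm uncommanded motion [OR]: union of children's cut sets → 8 cut set(s).
Minimal cut sets: {North watchdog offline}; {Brake degraded, Emergency joint encoder lost, Outboard motor faulted}; {Backup safety controller fails, Forward e-stop relay trips, Limit switch malfunctions, Redundant fieldbus link degraded}; {Backup resolver is inoperative}; {Servo drive malfunctions}; {Watchdog 2 degraded}; {Secondary joint encoder 2 is down}; {Auxiliary motor 2 is down}.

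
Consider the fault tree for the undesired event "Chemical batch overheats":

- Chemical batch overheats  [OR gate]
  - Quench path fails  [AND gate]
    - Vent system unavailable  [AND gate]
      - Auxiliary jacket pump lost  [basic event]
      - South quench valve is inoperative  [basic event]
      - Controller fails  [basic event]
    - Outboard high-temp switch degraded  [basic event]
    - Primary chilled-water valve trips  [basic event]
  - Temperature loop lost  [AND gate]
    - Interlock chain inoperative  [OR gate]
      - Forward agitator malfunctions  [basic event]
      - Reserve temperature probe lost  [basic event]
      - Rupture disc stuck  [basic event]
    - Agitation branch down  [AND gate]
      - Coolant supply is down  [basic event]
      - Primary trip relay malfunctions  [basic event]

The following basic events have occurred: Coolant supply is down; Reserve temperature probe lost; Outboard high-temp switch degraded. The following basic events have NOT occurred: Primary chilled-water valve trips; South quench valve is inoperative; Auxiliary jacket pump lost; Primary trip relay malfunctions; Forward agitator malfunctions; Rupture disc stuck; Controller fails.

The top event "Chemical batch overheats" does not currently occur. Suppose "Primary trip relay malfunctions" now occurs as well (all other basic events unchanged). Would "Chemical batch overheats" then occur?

Counterfactual: set "Primary trip relay malfunctions" to occurred.
Vent system unavailable [AND]: Auxiliary jacket pump lost=not, South quench valve is inoperative=not, Controller fails=not → not all inputs occur → does not occur.
Quench path fails [AND]: Vent system unavailable=not, Outboard high-temp switch degraded=occurs, Primary chilled-water valve trips=not → not all inputs occur → does not occur.
Interlock chain inoperative [OR]: Forward agitator malfunctions=not, Reserve temperature probe lost=occurs, Rupture disc stuck=not → at least one input occurs → occurs.
Agitation branch down [AND]: Coolant supply is down=occurs, Primary trip relay malfunctions=occurs → all inputs occur → occurs.
Temperature loop lost [AND]: Interlock chain inoperative=occurs, Agitation branch down=occurs → all inputs occur → occurs.
Chemical batch overheats [OR]: Quench path fails=not, Temperature loop lost=occurs → at least one input occurs → occurs.

Yes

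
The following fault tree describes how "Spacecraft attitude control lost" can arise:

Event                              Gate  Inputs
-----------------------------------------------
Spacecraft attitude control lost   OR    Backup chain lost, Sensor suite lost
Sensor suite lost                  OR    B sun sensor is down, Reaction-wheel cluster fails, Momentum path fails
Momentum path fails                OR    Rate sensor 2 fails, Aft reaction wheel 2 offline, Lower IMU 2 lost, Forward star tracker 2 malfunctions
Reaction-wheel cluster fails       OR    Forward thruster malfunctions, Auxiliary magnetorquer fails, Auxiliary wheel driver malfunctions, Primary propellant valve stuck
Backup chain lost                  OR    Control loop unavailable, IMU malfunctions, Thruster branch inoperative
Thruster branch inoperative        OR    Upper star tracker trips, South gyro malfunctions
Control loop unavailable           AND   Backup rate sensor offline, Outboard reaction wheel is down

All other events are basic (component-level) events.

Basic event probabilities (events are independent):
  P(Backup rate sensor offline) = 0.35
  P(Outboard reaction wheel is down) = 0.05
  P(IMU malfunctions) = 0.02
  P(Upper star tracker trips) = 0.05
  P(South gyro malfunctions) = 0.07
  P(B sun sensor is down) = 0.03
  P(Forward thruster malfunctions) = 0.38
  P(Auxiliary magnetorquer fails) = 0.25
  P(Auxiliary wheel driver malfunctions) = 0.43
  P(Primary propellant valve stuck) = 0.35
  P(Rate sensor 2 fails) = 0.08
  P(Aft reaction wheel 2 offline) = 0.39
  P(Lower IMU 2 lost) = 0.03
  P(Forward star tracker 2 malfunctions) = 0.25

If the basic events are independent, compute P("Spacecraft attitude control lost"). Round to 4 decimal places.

P(Control loop unavailable) [AND] = 0.35 × 0.05 = 0.017500
P(Thruster branch inoperative) [OR] = 1 − (1−0.05) × (1−0.07) = 0.116500
P(Backup chain lost) [OR] = 1 − (1−0.017500) × (1−0.02) × (1−0.116500) = 0.149322
P(Reaction-wheel cluster fails) [OR] = 1 − (1−0.38) × (1−0.25) × (1−0.43) × (1−0.35) = 0.827718
P(Momentum path fails) [OR] = 1 − (1−0.08) × (1−0.39) × (1−0.03) × (1−0.25) = 0.591727
P(Sensor suite lost) [OR] = 1 − (1−0.03) × (1−0.827718) × (1−0.591727) = 0.931772
P(Spacecraft attitude control lost) [OR] = 1 − (1−0.149322) × (1−0.931772) = 0.941960
Rounded to 4 decimal places: P(Spacecraft attitude control lost) ≈ 0.9420.

0.9420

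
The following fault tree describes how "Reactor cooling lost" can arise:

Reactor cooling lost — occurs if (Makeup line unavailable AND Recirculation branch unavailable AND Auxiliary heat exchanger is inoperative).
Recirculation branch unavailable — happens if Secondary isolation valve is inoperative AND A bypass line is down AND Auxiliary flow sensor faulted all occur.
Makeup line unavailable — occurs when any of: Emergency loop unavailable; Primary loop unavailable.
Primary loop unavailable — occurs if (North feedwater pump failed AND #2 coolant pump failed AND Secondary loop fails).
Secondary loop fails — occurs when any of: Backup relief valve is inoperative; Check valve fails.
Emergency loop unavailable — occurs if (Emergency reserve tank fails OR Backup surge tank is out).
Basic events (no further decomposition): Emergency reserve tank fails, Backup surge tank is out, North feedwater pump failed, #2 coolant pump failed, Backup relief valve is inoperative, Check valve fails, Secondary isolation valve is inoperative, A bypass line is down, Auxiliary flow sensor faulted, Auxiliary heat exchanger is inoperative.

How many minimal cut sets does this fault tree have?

Emergency loop unavailable [OR]: union of children's cut sets → 2 cut set(s).
Secondary loop fails [OR]: union of children's cut sets → 2 cut set(s).
Primary loop unavailable [AND]: one cut set from each child combined → 1 × 1 × 2 = 2 cut set(s).
Makeup line unavailable [OR]: union of children's cut sets → 4 cut set(s).
Recirculation branch unavailable [AND]: one cut set from each child combined → 1 × 1 × 1 = 1 cut set(s).
Reactor cooling lost [AND]: one cut set from each child combined → 4 × 1 × 1 = 4 cut set(s).
Minimal cut sets: {A bypass line is down, Auxiliary flow sensor faulted, Auxiliary heat exchanger is inoperative, Emergency reserve tank fails, Secondary isolation valve is inoperative}; {A bypass line is down, Auxiliary flow sensor faulted, Auxiliary heat exchanger is inoperative, Backup surge tank is out, Secondary isolation valve is inoperative}; {#2 coolant pump failed, A bypass line is down, Auxiliary flow sensor faulted, Auxiliary heat exchanger is inoperative, Backup relief valve is inoperative, North feedwater pump failed, Secondary isolation valve is inoperative}; {#2 coolant pump failed, A bypass line is down, Auxiliary flow sensor faulted, Auxiliary heat exchanger is inoperative, Check valve fails, North feedwater pump failed, Secondary isolation valve is inoperative}.

4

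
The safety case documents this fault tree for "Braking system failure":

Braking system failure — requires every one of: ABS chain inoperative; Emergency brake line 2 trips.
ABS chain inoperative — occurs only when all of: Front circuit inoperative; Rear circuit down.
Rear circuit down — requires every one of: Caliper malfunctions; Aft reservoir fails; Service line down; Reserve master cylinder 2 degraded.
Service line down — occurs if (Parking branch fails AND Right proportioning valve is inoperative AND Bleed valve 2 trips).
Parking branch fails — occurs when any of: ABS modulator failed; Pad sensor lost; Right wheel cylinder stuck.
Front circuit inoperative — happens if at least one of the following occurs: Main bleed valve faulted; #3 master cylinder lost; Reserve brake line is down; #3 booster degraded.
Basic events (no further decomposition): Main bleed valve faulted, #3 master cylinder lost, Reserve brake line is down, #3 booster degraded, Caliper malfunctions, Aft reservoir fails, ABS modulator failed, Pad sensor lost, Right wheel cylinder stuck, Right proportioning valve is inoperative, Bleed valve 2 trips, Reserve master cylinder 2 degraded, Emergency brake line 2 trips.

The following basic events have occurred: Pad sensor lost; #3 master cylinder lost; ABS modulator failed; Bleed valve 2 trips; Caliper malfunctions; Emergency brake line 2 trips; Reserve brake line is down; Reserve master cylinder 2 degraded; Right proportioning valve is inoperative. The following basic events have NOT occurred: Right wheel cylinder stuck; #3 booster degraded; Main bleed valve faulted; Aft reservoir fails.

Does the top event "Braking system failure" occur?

Front circuit inoperative [OR]: Main bleed valve faulted=not, #3 master cylinder lost=occurs, Reserve brake line is down=occurs, #3 booster degraded=not → at least one input occurs → occurs.
Parking branch fails [OR]: ABS modulator failed=occurs, Pad sensor lost=occurs, Right wheel cylinder stuck=not → at least one input occurs → occurs.
Service line down [AND]: Parking branch fails=occurs, Right proportioning valve is inoperative=occurs, Bleed valve 2 trips=occurs → all inputs occur → occurs.
Rear circuit down [AND]: Caliper malfunctions=occurs, Aft reservoir fails=not, Service line down=occurs, Reserve master cylinder 2 degraded=occurs → not all inputs occur → does not occur.
ABS chain inoperative [AND]: Front circuit inoperative=occurs, Rear circuit down=not → not all inputs occur → does not occur.
Braking system failure [AND]: ABS chain inoperative=not, Emergency brake line 2 trips=occurs → not all inputs occur → does not occur.

No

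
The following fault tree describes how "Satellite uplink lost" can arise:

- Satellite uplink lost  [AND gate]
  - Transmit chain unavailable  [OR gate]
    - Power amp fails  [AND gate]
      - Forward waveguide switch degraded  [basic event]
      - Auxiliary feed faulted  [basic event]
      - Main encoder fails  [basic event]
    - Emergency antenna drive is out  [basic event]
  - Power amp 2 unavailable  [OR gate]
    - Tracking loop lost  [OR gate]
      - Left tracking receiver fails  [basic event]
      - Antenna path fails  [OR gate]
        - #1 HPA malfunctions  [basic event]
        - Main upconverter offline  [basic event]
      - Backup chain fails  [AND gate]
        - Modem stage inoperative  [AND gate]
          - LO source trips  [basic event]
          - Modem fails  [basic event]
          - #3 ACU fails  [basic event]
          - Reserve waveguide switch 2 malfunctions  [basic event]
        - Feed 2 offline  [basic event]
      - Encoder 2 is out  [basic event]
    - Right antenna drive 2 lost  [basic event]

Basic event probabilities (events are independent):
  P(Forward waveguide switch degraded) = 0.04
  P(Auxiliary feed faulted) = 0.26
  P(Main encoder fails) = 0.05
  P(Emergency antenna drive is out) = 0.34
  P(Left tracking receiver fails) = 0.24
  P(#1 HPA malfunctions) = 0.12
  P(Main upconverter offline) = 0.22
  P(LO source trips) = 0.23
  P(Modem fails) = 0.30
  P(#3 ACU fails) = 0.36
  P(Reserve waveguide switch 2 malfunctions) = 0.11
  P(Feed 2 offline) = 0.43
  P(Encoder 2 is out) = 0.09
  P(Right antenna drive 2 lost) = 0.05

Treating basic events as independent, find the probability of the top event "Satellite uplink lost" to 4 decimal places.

0.1870

P(Power amp fails) [AND] = 0.04 × 0.26 × 0.05 = 0.000520
P(Transmit chain unavailable) [OR] = 1 − (1−0.000520) × (1−0.34) = 0.340343
P(Antenna path fails) [OR] = 1 − (1−0.12) × (1−0.22) = 0.313600
P(Modem stage inoperative) [AND] = 0.23 × 0.30 × 0.36 × 0.11 = 0.002732
P(Backup chain fails) [AND] = 0.002732 × 0.43 = 0.001175
P(Tracking loop lost) [OR] = 1 − (1−0.24) × (1−0.313600) × (1−0.001175) × (1−0.09) = 0.525844
P(Power amp 2 unavailable) [OR] = 1 − (1−0.525844) × (1−0.05) = 0.549552
P(Satellite uplink lost) [AND] = 0.340343 × 0.549552 = 0.187036
Rounded to 4 decimal places: P(Satellite uplink lost) ≈ 0.1870.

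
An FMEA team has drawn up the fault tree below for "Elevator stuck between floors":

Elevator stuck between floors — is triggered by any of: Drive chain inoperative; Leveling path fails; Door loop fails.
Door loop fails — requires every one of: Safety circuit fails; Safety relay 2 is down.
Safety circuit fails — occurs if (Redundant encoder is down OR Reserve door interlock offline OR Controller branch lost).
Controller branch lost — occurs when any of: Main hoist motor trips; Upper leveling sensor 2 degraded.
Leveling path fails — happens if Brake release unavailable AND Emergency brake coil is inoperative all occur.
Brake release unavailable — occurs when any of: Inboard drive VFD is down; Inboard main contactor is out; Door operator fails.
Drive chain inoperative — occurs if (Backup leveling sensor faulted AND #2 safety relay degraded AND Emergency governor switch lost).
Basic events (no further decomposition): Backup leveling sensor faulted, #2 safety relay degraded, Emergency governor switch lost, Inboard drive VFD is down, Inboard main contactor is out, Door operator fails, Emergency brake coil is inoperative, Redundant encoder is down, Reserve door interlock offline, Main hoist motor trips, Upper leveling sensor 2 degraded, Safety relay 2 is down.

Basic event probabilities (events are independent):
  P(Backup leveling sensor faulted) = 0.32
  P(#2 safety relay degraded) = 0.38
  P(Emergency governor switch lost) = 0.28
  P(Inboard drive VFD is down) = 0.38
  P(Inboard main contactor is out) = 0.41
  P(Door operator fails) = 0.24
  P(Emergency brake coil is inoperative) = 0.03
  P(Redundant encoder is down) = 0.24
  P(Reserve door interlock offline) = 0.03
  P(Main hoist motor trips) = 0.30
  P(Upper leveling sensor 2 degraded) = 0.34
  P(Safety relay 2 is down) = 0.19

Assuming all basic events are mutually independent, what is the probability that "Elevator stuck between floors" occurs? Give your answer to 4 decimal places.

0.1734

P(Drive chain inoperative) [AND] = 0.32 × 0.38 × 0.28 = 0.034048
P(Brake release unavailable) [OR] = 1 − (1−0.38) × (1−0.41) × (1−0.24) = 0.721992
P(Leveling path fails) [AND] = 0.721992 × 0.03 = 0.021660
P(Controller branch lost) [OR] = 1 − (1−0.30) × (1−0.34) = 0.538000
P(Safety circuit fails) [OR] = 1 − (1−0.24) × (1−0.03) × (1−0.538000) = 0.659414
P(Door loop fails) [AND] = 0.659414 × 0.19 = 0.125289
P(Elevator stuck between floors) [OR] = 1 − (1−0.034048) × (1−0.021660) × (1−0.125289) = 0.173372
Rounded to 4 decimal places: P(Elevator stuck between floors) ≈ 0.1734.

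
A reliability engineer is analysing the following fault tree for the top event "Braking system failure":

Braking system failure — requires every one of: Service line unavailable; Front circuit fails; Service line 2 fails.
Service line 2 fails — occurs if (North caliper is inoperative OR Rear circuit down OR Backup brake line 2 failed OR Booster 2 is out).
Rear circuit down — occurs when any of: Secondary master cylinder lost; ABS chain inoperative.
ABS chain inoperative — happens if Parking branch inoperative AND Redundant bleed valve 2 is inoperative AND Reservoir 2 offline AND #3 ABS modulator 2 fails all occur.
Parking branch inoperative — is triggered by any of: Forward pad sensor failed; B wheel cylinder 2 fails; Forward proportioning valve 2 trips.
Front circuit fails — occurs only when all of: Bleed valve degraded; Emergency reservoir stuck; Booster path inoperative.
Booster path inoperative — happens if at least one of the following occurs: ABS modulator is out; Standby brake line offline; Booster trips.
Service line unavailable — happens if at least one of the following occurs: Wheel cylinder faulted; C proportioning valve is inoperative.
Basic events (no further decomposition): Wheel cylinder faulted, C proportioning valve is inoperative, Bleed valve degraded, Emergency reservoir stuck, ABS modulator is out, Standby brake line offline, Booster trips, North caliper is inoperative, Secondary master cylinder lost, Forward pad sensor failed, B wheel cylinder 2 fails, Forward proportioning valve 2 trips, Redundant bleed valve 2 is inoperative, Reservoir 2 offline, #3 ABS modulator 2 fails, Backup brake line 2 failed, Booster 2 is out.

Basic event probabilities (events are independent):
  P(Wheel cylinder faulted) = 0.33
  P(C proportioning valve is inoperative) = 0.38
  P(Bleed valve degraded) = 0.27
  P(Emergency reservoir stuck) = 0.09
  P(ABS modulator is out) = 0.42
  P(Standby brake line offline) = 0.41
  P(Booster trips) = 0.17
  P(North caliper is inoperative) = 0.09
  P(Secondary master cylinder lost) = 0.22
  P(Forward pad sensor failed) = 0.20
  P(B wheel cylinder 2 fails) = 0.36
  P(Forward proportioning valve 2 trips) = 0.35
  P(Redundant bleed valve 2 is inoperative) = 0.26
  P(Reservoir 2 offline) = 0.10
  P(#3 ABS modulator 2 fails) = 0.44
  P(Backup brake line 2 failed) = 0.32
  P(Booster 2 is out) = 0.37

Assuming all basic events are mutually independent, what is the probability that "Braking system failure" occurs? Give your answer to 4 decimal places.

0.0071

P(Service line unavailable) [OR] = 1 − (1−0.33) × (1−0.38) = 0.584600
P(Booster path inoperative) [OR] = 1 − (1−0.42) × (1−0.41) × (1−0.17) = 0.715974
P(Front circuit fails) [AND] = 0.27 × 0.09 × 0.715974 = 0.017398
P(Parking branch inoperative) [OR] = 1 − (1−0.20) × (1−0.36) × (1−0.35) = 0.667200
P(ABS chain inoperative) [AND] = 0.667200 × 0.26 × 0.10 × 0.44 = 0.007633
P(Rear circuit down) [OR] = 1 − (1−0.22) × (1−0.007633) = 0.225954
P(Service line 2 fails) [OR] = 1 − (1−0.09) × (1−0.225954) × (1−0.32) × (1−0.37) = 0.698243
P(Braking system failure) [AND] = 0.584600 × 0.017398 × 0.698243 = 0.007102
Rounded to 4 decimal places: P(Braking system failure) ≈ 0.0071.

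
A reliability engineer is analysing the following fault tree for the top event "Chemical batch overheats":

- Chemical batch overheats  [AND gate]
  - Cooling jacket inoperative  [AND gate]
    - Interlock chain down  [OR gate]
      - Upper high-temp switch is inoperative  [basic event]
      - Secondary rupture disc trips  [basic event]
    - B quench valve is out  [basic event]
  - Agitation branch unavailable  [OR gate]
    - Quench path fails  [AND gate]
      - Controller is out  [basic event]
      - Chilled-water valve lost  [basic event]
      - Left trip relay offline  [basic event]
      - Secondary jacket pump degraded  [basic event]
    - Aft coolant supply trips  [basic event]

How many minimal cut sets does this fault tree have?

4

Interlock chain down [OR]: union of children's cut sets → 2 cut set(s).
Cooling jacket inoperative [AND]: one cut set from each child combined → 2 × 1 = 2 cut set(s).
Quench path fails [AND]: one cut set from each child combined → 1 × 1 × 1 × 1 = 1 cut set(s).
Agitation branch unavailable [OR]: union of children's cut sets → 2 cut set(s).
Chemical batch overheats [AND]: one cut set from each child combined → 2 × 2 = 4 cut set(s).
Minimal cut sets: {B quench valve is out, Chilled-water valve lost, Controller is out, Left trip relay offline, Secondary jacket pump degraded, Upper high-temp switch is inoperative}; {Aft coolant supply trips, B quench valve is out, Upper high-temp switch is inoperative}; {B quench valve is out, Chilled-water valve lost, Controller is out, Left trip relay offline, Secondary jacket pump degraded, Secondary rupture disc trips}; {Aft coolant supply trips, B quench valve is out, Secondary rupture disc trips}.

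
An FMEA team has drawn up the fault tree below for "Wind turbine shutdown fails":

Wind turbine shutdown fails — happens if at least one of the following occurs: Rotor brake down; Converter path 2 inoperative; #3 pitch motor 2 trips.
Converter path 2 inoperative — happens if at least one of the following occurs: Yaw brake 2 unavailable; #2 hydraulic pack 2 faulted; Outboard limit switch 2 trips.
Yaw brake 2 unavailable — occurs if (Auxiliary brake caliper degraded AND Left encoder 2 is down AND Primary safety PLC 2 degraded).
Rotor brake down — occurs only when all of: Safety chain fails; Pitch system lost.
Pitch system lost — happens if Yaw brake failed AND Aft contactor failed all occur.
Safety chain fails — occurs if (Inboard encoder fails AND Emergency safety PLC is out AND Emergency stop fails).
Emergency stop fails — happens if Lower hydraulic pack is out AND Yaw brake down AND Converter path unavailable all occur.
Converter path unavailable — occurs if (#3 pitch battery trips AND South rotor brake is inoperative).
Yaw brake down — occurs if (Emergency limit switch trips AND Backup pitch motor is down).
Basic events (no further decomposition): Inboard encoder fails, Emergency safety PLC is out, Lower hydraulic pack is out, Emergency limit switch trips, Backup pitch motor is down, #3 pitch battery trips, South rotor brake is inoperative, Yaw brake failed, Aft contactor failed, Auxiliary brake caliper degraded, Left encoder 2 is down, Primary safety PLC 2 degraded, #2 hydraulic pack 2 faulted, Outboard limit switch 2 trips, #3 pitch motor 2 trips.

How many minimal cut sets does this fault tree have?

Yaw brake down [AND]: one cut set from each child combined → 1 × 1 = 1 cut set(s).
Converter path unavailable [AND]: one cut set from each child combined → 1 × 1 = 1 cut set(s).
Emergency stop fails [AND]: one cut set from each child combined → 1 × 1 × 1 = 1 cut set(s).
Safety chain fails [AND]: one cut set from each child combined → 1 × 1 × 1 = 1 cut set(s).
Pitch system lost [AND]: one cut set from each child combined → 1 × 1 = 1 cut set(s).
Rotor brake down [AND]: one cut set from each child combined → 1 × 1 = 1 cut set(s).
Yaw brake 2 unavailable [AND]: one cut set from each child combined → 1 × 1 × 1 = 1 cut set(s).
Converter path 2 inoperative [OR]: union of children's cut sets → 3 cut set(s).
Wind turbine shutdown fails [OR]: union of children's cut sets → 5 cut set(s).
Minimal cut sets: {#3 pitch battery trips, Aft contactor failed, Backup pitch motor is down, Emergency limit switch trips, Emergency safety PLC is out, Inboard encoder fails, Lower hydraulic pack is out, South rotor brake is inoperative, Yaw brake failed}; {Auxiliary brake caliper degraded, Left encoder 2 is down, Primary safety PLC 2 degraded}; {#2 hydraulic pack 2 faulted}; {Outboard limit switch 2 trips}; {#3 pitch motor 2 trips}.

5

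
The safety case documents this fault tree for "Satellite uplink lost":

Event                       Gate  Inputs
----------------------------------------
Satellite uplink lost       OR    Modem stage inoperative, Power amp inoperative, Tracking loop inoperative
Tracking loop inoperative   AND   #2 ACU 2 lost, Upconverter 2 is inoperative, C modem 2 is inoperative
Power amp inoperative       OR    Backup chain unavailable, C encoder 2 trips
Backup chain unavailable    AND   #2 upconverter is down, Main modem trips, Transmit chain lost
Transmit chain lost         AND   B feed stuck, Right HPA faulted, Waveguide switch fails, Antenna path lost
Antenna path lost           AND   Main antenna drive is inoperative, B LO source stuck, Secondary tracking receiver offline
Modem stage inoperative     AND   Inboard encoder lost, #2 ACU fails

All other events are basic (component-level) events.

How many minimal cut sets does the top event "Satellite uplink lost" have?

4

Modem stage inoperative [AND]: one cut set from each child combined → 1 × 1 = 1 cut set(s).
Antenna path lost [AND]: one cut set from each child combined → 1 × 1 × 1 = 1 cut set(s).
Transmit chain lost [AND]: one cut set from each child combined → 1 × 1 × 1 × 1 = 1 cut set(s).
Backup chain unavailable [AND]: one cut set from each child combined → 1 × 1 × 1 = 1 cut set(s).
Power amp inoperative [OR]: union of children's cut sets → 2 cut set(s).
Tracking loop inoperative [AND]: one cut set from each child combined → 1 × 1 × 1 = 1 cut set(s).
Satellite uplink lost [OR]: union of children's cut sets → 4 cut set(s).
Minimal cut sets: {#2 ACU fails, Inboard encoder lost}; {#2 upconverter is down, B LO source stuck, B feed stuck, Main antenna drive is inoperative, Main modem trips, Right HPA faulted, Secondary tracking receiver offline, Waveguide switch fails}; {C encoder 2 trips}; {#2 ACU 2 lost, C modem 2 is inoperative, Upconverter 2 is inoperative}.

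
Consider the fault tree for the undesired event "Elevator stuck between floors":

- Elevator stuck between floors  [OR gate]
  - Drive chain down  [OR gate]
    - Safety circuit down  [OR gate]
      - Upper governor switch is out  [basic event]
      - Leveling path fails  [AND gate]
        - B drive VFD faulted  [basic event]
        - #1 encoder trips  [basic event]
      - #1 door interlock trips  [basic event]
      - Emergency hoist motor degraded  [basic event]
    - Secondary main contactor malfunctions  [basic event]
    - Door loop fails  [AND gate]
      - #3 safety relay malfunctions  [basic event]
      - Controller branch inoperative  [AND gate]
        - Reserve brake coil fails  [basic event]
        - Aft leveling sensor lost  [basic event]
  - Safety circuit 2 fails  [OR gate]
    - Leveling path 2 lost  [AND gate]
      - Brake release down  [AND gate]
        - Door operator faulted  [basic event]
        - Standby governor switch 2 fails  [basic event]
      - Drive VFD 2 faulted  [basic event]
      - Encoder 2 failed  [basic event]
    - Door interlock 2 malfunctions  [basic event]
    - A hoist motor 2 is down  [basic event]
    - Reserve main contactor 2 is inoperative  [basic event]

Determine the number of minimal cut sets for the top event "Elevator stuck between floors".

10

Leveling path fails [AND]: one cut set from each child combined → 1 × 1 = 1 cut set(s).
Safety circuit down [OR]: union of children's cut sets → 4 cut set(s).
Controller branch inoperative [AND]: one cut set from each child combined → 1 × 1 = 1 cut set(s).
Door loop fails [AND]: one cut set from each child combined → 1 × 1 = 1 cut set(s).
Drive chain down [OR]: union of children's cut sets → 6 cut set(s).
Brake release down [AND]: one cut set from each child combined → 1 × 1 = 1 cut set(s).
Leveling path 2 lost [AND]: one cut set from each child combined → 1 × 1 × 1 = 1 cut set(s).
Safety circuit 2 fails [OR]: union of children's cut sets → 4 cut set(s).
Elevator stuck between floors [OR]: union of children's cut sets → 10 cut set(s).
Minimal cut sets: {Upper governor switch is out}; {#1 encoder trips, B drive VFD faulted}; {#1 door interlock trips}; {Emergency hoist motor degraded}; {Secondary main contactor malfunctions}; {#3 safety relay malfunctions, Aft leveling sensor lost, Reserve brake coil fails}; {Door operator faulted, Drive VFD 2 faulted, Encoder 2 failed, Standby governor switch 2 fails}; {Door interlock 2 malfunctions}; {A hoist motor 2 is down}; {Reserve main contactor 2 is inoperative}.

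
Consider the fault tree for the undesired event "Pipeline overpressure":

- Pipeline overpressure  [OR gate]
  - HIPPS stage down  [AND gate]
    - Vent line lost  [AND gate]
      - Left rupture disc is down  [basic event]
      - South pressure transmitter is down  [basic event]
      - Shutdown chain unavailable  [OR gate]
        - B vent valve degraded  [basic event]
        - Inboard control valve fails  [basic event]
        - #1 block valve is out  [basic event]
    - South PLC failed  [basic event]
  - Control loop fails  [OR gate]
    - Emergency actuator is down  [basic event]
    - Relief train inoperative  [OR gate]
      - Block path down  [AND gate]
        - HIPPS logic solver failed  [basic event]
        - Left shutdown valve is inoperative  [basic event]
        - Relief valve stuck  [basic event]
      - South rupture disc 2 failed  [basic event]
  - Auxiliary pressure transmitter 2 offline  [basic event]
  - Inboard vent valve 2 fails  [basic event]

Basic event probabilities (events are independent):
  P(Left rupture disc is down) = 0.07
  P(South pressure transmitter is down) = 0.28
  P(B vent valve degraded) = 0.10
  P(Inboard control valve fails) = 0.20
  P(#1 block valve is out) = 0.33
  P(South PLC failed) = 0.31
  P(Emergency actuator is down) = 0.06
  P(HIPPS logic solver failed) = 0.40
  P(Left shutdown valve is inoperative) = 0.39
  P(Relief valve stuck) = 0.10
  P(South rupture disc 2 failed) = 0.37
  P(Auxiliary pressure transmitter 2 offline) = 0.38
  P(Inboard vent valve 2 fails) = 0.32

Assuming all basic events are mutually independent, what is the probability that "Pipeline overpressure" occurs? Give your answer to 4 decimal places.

0.7550

P(Shutdown chain unavailable) [OR] = 1 − (1−0.10) × (1−0.20) × (1−0.33) = 0.517600
P(Vent line lost) [AND] = 0.07 × 0.28 × 0.517600 = 0.010145
P(HIPPS stage down) [AND] = 0.010145 × 0.31 = 0.003145
P(Block path down) [AND] = 0.40 × 0.39 × 0.10 = 0.015600
P(Relief train inoperative) [OR] = 1 − (1−0.015600) × (1−0.37) = 0.379828
P(Control loop fails) [OR] = 1 − (1−0.06) × (1−0.379828) = 0.417038
P(Pipeline overpressure) [OR] = 1 − (1−0.003145) × (1−0.417038) × (1−0.38) × (1−0.32) = 0.754996
Rounded to 4 decimal places: P(Pipeline overpressure) ≈ 0.7550.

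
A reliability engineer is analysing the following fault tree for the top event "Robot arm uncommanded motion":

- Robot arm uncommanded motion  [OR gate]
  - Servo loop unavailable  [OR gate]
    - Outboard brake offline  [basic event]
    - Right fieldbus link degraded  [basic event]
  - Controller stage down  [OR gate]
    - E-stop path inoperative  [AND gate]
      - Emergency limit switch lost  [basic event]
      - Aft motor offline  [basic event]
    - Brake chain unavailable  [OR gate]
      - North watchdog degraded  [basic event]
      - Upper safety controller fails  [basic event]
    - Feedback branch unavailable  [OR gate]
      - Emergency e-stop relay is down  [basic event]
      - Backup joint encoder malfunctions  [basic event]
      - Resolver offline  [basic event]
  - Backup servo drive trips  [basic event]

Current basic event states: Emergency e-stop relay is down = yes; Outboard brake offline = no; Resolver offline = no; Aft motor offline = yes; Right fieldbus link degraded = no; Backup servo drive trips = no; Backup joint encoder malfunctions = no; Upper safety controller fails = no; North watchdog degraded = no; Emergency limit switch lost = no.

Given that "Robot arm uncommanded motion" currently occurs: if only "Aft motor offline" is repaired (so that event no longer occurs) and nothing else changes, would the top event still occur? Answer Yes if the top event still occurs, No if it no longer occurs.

Counterfactual: set "Aft motor offline" to not occurred.
Servo loop unavailable [OR]: Outboard brake offline=not, Right fieldbus link degraded=not → no input occurs → does not occur.
E-stop path inoperative [AND]: Emergency limit switch lost=not, Aft motor offline=not → not all inputs occur → does not occur.
Brake chain unavailable [OR]: North watchdog degraded=not, Upper safety controller fails=not → no input occurs → does not occur.
Feedback branch unavailable [OR]: Emergency e-stop relay is down=occurs, Backup joint encoder malfunctions=not, Resolver offline=not → at least one input occurs → occurs.
Controller stage down [OR]: E-stop path inoperative=not, Brake chain unavailable=not, Feedback branch unavailable=occurs → at least one input occurs → occurs.
Robot arm uncommanded motion [OR]: Servo loop unavailable=not, Controller stage down=occurs, Backup servo drive trips=not → at least one input occurs → occurs.

Yes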